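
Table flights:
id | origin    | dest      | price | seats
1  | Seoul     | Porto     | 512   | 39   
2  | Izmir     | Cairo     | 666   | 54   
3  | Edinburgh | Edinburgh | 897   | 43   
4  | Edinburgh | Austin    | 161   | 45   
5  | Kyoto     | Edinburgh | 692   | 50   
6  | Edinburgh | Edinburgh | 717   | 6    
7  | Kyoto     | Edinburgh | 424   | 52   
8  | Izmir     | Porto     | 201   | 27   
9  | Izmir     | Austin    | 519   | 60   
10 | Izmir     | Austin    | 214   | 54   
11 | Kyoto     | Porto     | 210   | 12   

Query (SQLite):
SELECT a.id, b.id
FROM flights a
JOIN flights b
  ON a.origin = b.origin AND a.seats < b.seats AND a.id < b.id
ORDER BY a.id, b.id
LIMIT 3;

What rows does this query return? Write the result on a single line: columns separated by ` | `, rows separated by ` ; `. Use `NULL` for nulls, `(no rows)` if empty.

Pairs (a,b) with same origin, a.seats < b.seats, a.id < b.id.
origin groups: Edinburgh:{3,4,6} Izmir:{2,8,9,10} Kyoto:{5,7,11} Seoul:{1}
Ordered by (a.id, b.id); first 3.

2 | 9 ; 3 | 4 ; 5 | 7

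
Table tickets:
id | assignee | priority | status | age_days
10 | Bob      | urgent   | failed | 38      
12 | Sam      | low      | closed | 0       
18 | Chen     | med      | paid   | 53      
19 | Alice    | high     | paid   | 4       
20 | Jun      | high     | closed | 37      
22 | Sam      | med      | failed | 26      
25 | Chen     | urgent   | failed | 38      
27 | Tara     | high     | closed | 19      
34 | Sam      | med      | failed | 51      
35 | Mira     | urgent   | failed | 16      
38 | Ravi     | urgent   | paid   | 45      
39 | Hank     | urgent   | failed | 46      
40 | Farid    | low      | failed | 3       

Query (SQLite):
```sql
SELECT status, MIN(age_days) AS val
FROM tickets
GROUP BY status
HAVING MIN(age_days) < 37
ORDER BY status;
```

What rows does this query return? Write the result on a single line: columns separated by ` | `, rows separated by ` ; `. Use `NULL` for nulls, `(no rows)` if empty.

Partition tickets by status; compute MIN(age_days) within each group.
HAVING: keep groups where MIN(age_days) < 37.
  closed: ids {12, 20, 27} → MIN(age_days)=0
  failed: ids {10, 22, 25, 34, 35, 39, 40} → MIN(age_days)=3
  paid: ids {18, 19, 38} → MIN(age_days)=4

closed | 0 ; failed | 3 ; paid | 4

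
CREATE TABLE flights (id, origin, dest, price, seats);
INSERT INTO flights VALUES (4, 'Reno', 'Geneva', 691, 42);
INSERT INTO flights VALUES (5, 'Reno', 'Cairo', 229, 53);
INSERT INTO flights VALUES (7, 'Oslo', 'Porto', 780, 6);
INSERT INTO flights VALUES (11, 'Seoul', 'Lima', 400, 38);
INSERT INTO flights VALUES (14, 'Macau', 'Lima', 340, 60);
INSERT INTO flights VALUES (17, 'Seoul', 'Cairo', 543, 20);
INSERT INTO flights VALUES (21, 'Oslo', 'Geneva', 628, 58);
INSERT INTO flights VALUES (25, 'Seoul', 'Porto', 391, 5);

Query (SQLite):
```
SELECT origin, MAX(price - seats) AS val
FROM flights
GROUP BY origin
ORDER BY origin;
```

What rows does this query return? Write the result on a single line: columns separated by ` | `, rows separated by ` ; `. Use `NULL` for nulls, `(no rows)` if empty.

For each row compute price - seats.
Group by origin; take MAX of the expression per group.
  Macau: ids {14} → MAX(price - seats)=280
  Oslo: ids {7, 21} → MAX(price - seats)=774
  Reno: ids {4, 5} → MAX(price - seats)=649
  Seoul: ids {11, 17, 25} → MAX(price - seats)=523

Macau | 280 ; Oslo | 774 ; Reno | 649 ; Seoul | 523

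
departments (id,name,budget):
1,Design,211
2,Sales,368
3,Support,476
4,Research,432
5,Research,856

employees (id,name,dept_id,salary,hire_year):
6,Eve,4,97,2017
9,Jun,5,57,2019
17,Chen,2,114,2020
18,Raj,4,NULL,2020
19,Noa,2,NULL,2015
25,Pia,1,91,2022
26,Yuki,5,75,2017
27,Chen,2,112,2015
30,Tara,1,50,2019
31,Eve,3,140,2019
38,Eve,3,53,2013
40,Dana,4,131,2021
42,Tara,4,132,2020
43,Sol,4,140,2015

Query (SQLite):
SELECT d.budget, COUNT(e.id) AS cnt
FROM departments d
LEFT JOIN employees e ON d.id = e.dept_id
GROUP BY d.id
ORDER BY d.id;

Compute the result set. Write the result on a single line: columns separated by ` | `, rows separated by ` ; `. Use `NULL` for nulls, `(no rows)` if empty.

211 | 2 ; 368 | 3 ; 476 | 2 ; 432 | 5 ; 856 | 2

LEFT JOIN keeps every departments row; unmatched ones get NULL for employees columns.
Group by departments.id and compute COUNT(e.id). COUNT(col) of an all-NULL group is 0.
  1: ids {25, 30} → COUNT(e.id)=2
  2: ids {17, 19, 27} → COUNT(e.id)=3
  3: ids {31, 38} → COUNT(e.id)=2
  4: ids {6, 18, 40, 42, 43} → COUNT(e.id)=5
  5: ids {9, 26} → COUNT(e.id)=2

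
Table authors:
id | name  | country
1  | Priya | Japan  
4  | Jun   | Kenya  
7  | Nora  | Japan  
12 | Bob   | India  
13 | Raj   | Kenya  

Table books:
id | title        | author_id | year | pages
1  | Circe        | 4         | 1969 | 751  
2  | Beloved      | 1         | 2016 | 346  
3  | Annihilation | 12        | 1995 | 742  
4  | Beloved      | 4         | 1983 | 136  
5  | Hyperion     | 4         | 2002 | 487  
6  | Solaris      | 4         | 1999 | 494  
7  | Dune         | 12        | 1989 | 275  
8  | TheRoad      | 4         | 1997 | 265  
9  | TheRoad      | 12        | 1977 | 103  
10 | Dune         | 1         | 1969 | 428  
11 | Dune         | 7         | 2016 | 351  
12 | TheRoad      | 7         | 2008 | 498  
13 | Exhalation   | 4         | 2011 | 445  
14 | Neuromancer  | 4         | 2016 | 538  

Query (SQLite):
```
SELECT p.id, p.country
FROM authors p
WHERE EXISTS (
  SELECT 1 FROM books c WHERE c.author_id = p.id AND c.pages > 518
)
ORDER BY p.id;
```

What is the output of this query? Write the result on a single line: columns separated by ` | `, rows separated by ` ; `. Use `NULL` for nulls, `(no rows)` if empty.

For each authors row, check whether any books with matching author_id has pages > 518.
Keep rows where that is true.

4 | Kenya ; 12 | India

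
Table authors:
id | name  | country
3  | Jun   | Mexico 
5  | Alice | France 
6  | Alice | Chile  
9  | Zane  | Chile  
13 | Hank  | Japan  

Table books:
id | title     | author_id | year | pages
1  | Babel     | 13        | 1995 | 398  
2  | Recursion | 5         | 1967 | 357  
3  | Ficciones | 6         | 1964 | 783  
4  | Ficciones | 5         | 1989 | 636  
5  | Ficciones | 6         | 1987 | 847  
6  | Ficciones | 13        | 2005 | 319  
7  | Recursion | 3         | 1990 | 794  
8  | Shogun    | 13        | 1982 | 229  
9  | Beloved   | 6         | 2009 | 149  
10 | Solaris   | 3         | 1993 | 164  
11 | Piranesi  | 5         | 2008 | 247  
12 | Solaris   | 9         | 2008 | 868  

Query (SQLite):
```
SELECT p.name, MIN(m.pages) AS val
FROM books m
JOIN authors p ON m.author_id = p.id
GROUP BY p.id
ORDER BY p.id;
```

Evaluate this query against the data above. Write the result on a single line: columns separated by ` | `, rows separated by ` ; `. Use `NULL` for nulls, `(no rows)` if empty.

Jun | 164 ; Alice | 247 ; Alice | 149 ; Zane | 868 ; Hank | 229

Join each books row to its authors via author_id.
Group joined rows by authors.id; compute MIN(m.pages) per group.
  3: ids {7, 10} → MIN(m.pages)=164
  5: ids {2, 4, 11} → MIN(m.pages)=247
  6: ids {3, 5, 9} → MIN(m.pages)=149
  9: ids {12} → MIN(m.pages)=868
  13: ids {1, 6, 8} → MIN(m.pages)=229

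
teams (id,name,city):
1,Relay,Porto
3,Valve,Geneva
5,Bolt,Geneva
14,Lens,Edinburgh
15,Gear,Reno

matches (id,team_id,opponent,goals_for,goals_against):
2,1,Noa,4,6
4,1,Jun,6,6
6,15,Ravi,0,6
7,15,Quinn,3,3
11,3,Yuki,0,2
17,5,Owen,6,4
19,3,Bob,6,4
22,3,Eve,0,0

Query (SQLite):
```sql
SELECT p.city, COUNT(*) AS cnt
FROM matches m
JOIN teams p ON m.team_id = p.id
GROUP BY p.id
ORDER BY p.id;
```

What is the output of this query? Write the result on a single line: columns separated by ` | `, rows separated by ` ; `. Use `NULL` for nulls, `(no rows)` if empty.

Porto | 2 ; Geneva | 3 ; Geneva | 1 ; Reno | 2

Join each matches row to its teams via team_id.
Group joined rows by teams.id; compute COUNT(*) per group.
  1: ids {2, 4} → COUNT(*)=2
  3: ids {11, 19, 22} → COUNT(*)=3
  5: ids {17} → COUNT(*)=1
  15: ids {6, 7} → COUNT(*)=2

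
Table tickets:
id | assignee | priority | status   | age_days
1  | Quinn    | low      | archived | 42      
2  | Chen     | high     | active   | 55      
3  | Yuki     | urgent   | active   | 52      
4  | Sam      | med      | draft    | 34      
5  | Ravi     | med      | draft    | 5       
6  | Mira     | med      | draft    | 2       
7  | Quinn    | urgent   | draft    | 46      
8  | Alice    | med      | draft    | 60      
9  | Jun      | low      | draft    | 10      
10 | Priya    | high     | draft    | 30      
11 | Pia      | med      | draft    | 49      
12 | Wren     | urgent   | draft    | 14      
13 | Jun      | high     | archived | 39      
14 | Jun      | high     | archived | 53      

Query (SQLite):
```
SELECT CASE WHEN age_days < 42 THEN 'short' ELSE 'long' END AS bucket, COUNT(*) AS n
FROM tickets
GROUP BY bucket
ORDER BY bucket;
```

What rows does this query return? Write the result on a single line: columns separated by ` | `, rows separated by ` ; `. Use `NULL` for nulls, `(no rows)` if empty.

long | 7 ; short | 7

Bucket rows by age_days < 42 → 'short' else 'long'; count each bucket.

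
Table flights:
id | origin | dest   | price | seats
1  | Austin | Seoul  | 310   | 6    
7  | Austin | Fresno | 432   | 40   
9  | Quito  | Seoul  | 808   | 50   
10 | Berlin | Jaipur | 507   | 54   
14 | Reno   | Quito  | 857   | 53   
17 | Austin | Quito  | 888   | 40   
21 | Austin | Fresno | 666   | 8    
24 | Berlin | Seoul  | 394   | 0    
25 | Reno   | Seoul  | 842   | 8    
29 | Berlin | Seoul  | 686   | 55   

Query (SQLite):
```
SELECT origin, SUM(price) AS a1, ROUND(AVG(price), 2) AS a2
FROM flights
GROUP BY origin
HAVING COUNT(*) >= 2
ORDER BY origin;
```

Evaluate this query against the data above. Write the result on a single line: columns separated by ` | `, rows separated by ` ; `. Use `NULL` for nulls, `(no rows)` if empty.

Austin | 2296 | 574 ; Berlin | 1587 | 529 ; Reno | 1699 | 849.5

Group flights by origin.
Per group compute: SUM(price), ROUND(AVG(price), 2).
HAVING: drop groups with fewer than 2 rows.
  Austin: ids {1, 7, 17, 21} → SUM(price)=2296, ROUND(AVG(price), 2)=574
  Berlin: ids {10, 24, 29} → SUM(price)=1587, ROUND(AVG(price), 2)=529
  Quito: ids {9} → SUM(price)=808, ROUND(AVG(price), 2)=808
  Reno: ids {14, 25} → SUM(price)=1699, ROUND(AVG(price), 2)=849.5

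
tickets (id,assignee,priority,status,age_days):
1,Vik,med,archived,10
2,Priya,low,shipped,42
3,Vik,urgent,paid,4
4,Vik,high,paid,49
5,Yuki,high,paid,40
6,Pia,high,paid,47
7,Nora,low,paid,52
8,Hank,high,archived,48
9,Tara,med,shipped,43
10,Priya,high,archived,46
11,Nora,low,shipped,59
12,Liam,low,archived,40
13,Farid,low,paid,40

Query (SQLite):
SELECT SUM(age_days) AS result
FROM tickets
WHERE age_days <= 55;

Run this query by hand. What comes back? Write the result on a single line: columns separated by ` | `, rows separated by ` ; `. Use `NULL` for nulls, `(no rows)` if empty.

Rows where age_days <= 55 → age_days values: [10, 42, 4, 49, 40, 47, 52, 48, 43, 46, 40, 40].
SUM of non-NULL values = 461.

461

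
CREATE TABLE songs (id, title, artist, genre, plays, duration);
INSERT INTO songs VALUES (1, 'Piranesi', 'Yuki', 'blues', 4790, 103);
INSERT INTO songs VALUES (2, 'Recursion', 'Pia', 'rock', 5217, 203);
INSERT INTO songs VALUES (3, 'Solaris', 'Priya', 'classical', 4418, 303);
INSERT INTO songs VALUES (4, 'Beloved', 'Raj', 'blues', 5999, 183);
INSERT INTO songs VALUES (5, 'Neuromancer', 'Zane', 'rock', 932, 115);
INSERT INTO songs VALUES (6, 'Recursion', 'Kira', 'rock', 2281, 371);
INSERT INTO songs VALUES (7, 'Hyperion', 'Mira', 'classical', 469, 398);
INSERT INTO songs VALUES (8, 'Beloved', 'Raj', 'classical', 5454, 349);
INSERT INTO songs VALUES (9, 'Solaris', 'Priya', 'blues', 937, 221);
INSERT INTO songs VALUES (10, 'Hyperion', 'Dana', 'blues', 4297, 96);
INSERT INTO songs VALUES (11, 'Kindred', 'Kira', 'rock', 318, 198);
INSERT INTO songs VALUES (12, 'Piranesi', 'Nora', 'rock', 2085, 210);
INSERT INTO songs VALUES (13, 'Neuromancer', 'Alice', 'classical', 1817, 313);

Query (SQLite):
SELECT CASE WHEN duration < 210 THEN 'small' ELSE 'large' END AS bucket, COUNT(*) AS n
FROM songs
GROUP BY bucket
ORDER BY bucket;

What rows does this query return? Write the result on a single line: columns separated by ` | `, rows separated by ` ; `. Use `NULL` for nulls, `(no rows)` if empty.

Bucket rows by duration < 210 → 'small' else 'large'; count each bucket.

large | 7 ; small | 6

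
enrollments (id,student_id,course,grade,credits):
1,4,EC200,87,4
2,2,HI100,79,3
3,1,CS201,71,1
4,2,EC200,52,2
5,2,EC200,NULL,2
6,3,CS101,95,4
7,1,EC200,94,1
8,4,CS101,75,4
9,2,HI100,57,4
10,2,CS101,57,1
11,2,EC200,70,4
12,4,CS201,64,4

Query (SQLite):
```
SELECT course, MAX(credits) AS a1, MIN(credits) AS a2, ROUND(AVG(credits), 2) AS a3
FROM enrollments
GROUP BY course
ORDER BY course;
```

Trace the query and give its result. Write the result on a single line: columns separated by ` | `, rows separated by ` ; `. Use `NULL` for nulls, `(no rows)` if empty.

Group enrollments by course.
Per group compute: MAX(credits), MIN(credits), ROUND(AVG(credits), 2).
  CS101: ids {6, 8, 10} → MAX(credits)=4, MIN(credits)=1, ROUND(AVG(credits), 2)=3
  CS201: ids {3, 12} → MAX(credits)=4, MIN(credits)=1, ROUND(AVG(credits), 2)=2.5
  EC200: ids {1, 4, 5, 7, 11} → MAX(credits)=4, MIN(credits)=1, ROUND(AVG(credits), 2)=2.6
  HI100: ids {2, 9} → MAX(credits)=4, MIN(credits)=3, ROUND(AVG(credits), 2)=3.5

CS101 | 4 | 1 | 3 ; CS201 | 4 | 1 | 2.5 ; EC200 | 4 | 1 | 2.6 ; HI100 | 4 | 3 | 3.5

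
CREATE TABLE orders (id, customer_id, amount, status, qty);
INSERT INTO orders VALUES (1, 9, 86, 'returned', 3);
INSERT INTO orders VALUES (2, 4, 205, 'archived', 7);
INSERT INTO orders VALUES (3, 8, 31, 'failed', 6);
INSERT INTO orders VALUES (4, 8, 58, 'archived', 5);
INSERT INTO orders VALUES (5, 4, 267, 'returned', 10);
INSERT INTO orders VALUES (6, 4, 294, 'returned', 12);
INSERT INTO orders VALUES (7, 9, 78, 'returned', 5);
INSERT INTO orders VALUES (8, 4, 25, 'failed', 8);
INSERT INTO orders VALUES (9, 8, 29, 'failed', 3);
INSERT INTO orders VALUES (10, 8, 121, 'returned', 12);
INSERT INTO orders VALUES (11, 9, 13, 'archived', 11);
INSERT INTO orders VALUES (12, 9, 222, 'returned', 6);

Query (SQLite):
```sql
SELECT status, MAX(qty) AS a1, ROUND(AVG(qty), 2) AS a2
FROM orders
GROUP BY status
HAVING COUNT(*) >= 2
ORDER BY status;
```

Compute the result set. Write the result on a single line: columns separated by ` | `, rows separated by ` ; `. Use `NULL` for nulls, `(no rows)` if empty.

archived | 11 | 7.67 ; failed | 8 | 5.67 ; returned | 12 | 8

Group orders by status.
Per group compute: MAX(qty), ROUND(AVG(qty), 2).
HAVING: drop groups with fewer than 2 rows.
  archived: ids {2, 4, 11} → MAX(qty)=11, ROUND(AVG(qty), 2)=7.67
  failed: ids {3, 8, 9} → MAX(qty)=8, ROUND(AVG(qty), 2)=5.67
  returned: ids {1, 5, 6, 7, 10, 12} → MAX(qty)=12, ROUND(AVG(qty), 2)=8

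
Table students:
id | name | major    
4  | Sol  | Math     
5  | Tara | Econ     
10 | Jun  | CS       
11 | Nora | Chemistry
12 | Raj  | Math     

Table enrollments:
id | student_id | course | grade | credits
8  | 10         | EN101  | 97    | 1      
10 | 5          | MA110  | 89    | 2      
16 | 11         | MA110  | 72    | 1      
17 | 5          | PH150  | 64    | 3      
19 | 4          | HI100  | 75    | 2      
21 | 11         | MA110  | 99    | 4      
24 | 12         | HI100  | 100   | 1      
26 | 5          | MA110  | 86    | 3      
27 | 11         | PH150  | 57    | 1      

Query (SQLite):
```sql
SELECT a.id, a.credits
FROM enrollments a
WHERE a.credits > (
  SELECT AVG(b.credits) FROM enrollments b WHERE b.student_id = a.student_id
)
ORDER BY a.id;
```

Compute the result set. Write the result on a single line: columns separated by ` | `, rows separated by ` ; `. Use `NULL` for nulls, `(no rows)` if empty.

17 | 3 ; 21 | 4 ; 26 | 3

For each enrollments row a, compute AVG(credits) over rows sharing a.student_id.
Keep row a if a.credits > that per-group AVG.
  student_id=4: AVG(credits) = 2.0
  student_id=5: AVG(credits) = 2.666667
  student_id=10: AVG(credits) = 1.0
  student_id=11: AVG(credits) = 2.0
  student_id=12: AVG(credits) = 1.0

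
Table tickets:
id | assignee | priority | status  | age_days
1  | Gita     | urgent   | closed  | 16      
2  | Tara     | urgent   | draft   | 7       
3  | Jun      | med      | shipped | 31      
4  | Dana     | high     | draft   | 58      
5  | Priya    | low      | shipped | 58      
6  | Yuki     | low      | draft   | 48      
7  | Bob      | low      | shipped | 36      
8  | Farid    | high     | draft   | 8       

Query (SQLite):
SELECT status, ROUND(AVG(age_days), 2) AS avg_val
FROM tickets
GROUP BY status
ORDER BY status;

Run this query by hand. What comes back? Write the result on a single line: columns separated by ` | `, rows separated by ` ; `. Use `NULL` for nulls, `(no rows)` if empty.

closed | 16 ; draft | 30.25 ; shipped | 41.67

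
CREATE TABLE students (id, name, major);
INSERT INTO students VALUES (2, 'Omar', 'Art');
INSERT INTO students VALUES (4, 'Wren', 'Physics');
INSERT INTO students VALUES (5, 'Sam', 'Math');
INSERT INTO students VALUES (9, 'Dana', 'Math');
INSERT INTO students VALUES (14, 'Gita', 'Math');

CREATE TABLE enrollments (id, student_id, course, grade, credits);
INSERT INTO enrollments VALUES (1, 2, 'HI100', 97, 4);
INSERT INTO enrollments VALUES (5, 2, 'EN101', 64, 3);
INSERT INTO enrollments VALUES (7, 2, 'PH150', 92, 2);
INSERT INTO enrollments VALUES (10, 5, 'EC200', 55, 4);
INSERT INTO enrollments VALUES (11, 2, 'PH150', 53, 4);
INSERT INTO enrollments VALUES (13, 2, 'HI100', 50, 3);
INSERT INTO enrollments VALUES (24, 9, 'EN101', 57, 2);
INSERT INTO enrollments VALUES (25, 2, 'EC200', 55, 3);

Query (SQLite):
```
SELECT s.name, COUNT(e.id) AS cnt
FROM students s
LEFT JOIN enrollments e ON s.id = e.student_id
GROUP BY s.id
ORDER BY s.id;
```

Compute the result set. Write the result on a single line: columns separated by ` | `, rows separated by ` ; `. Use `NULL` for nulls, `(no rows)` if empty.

LEFT JOIN keeps every students row; unmatched ones get NULL for enrollments columns.
Group by students.id and compute COUNT(e.id). COUNT(col) of an all-NULL group is 0.
  2: ids {1, 5, 7, 11, 13, 25} → COUNT(e.id)=6
  4: ids {—} → COUNT(e.id)=0
  5: ids {10} → COUNT(e.id)=1
  9: ids {24} → COUNT(e.id)=1
  14: ids {—} → COUNT(e.id)=0

Omar | 6 ; Wren | 0 ; Sam | 1 ; Dana | 1 ; Gita | 0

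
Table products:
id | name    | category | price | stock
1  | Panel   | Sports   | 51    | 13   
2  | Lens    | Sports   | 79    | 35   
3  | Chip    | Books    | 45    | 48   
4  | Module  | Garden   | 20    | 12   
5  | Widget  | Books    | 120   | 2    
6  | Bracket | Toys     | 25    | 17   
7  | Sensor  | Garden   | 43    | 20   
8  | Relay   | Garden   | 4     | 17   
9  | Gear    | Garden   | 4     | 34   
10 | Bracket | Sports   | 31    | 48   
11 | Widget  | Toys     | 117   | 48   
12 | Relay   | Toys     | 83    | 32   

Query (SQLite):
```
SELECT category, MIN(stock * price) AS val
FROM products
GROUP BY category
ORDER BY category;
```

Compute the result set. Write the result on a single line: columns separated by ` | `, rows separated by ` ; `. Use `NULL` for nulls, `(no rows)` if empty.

For each row compute stock * price.
Group by category; take MIN of the expression per group.
  Books: ids {3, 5} → MIN(stock * price)=240
  Garden: ids {4, 7, 8, 9} → MIN(stock * price)=68
  Sports: ids {1, 2, 10} → MIN(stock * price)=663
  Toys: ids {6, 11, 12} → MIN(stock * price)=425

Books | 240 ; Garden | 68 ; Sports | 663 ; Toys | 425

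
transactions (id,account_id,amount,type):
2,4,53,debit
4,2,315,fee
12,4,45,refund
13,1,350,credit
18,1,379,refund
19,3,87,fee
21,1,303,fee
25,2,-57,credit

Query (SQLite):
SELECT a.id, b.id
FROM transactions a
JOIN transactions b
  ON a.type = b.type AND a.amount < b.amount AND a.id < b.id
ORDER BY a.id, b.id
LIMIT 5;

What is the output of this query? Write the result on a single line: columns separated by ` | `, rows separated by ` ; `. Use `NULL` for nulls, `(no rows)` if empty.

Pairs (a,b) with same type, a.amount < b.amount, a.id < b.id.
type groups: credit:{13,25} debit:{2} fee:{4,19,21} refund:{12,18}
Ordered by (a.id, b.id); first 5.

12 | 18 ; 19 | 21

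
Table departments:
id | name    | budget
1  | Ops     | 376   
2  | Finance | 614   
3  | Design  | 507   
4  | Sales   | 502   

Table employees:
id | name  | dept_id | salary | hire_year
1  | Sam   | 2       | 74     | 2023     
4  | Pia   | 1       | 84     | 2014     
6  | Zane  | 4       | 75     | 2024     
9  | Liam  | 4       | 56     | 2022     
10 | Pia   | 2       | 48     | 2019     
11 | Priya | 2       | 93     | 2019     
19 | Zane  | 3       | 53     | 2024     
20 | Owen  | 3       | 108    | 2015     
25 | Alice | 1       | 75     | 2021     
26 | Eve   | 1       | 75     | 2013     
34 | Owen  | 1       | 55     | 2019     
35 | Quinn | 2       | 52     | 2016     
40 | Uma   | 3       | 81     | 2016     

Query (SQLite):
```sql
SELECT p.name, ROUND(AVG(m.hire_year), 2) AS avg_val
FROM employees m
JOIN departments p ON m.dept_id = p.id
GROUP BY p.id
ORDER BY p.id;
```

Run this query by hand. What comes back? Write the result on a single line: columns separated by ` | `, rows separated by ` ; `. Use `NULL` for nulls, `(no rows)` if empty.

Ops | 2016.75 ; Finance | 2019.25 ; Design | 2018.33 ; Sales | 2023

Join each employees row to its departments via dept_id.
Group joined rows by departments.id; compute ROUND(AVG(m.hire_year), 2) per group.
  1: ids {4, 25, 26, 34} → ROUND(AVG(m.hire_year), 2)=2016.75
  2: ids {1, 10, 11, 35} → ROUND(AVG(m.hire_year), 2)=2019.25
  3: ids {19, 20, 40} → ROUND(AVG(m.hire_year), 2)=2018.33
  4: ids {6, 9} → ROUND(AVG(m.hire_year), 2)=2023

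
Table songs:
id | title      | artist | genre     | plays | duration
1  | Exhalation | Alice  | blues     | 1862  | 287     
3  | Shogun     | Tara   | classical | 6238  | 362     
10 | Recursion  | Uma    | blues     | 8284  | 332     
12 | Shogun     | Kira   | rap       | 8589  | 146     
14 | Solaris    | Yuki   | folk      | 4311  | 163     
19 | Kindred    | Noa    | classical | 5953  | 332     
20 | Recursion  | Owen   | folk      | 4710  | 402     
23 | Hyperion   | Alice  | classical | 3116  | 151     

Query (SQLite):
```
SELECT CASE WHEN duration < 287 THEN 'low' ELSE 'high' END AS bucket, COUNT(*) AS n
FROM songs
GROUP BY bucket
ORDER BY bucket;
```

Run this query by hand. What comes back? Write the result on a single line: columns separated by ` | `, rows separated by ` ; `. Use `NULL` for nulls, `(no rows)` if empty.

Bucket rows by duration < 287 → 'low' else 'high'; count each bucket.

high | 5 ; low | 3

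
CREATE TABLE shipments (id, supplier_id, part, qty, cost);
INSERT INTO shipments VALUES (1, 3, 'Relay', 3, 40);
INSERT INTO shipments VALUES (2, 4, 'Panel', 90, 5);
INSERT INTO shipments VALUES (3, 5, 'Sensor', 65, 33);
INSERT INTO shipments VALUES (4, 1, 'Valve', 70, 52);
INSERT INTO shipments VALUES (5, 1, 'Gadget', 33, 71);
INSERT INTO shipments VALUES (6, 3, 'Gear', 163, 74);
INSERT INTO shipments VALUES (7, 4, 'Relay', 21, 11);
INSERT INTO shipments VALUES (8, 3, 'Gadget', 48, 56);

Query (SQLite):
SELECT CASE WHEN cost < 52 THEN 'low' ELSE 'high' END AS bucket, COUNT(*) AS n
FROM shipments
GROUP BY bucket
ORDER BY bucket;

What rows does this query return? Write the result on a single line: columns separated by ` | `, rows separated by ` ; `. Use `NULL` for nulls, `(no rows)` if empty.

Bucket rows by cost < 52 → 'low' else 'high'; count each bucket.

high | 4 ; low | 4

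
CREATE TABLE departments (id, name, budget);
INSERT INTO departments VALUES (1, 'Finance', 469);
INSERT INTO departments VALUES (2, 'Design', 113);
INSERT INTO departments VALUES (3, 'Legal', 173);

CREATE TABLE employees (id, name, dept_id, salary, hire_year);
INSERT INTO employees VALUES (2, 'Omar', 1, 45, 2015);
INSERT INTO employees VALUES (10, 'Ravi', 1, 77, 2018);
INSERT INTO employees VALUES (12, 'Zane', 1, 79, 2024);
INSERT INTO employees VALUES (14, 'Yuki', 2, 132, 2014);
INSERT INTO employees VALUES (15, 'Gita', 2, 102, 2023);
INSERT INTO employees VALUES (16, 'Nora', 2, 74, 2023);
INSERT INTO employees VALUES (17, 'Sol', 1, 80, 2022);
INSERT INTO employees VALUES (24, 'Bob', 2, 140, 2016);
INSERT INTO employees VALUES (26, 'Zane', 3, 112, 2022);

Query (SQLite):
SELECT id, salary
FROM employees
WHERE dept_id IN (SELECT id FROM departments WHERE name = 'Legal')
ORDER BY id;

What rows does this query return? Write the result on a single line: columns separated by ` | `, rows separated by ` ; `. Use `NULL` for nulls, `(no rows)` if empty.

Inner query: departments.id where name = 'Legal'.
Outer: keep employees rows whose dept_id is in that set.
Inner query → {3}

26 | 112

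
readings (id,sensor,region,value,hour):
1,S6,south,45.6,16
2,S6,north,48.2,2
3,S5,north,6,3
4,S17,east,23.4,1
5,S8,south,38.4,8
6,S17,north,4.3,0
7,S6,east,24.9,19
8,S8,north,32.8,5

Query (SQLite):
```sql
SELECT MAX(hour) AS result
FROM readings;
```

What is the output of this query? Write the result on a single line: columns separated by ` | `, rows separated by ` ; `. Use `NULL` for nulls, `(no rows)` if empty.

19

All hour values: [16, 2, 3, 1, 8, 0, 19, 5].
MAX of non-NULL values = 19.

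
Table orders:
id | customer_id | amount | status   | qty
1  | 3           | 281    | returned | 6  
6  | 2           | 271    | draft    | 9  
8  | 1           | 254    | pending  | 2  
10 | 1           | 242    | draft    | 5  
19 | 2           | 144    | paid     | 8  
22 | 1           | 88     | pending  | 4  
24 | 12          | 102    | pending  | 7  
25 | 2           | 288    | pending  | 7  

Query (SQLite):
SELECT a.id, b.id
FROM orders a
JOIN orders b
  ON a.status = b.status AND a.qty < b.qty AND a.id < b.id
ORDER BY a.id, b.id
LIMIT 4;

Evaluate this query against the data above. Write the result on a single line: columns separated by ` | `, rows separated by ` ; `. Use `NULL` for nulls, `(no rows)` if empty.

8 | 22 ; 8 | 24 ; 8 | 25 ; 22 | 24

Pairs (a,b) with same status, a.qty < b.qty, a.id < b.id.
status groups: draft:{6,10} paid:{19} pending:{8,22,24,25} returned:{1}
Ordered by (a.id, b.id); first 4.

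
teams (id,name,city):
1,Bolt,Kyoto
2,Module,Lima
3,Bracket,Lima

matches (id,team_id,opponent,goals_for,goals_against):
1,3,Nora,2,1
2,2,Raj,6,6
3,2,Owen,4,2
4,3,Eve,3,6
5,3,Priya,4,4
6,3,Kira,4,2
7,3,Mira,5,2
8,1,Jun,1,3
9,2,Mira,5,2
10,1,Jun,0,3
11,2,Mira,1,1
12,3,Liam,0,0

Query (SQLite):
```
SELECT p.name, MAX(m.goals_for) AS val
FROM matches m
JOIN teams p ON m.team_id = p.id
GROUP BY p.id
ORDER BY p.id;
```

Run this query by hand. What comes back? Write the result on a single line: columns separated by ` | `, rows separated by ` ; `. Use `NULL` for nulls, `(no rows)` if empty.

Bolt | 1 ; Module | 6 ; Bracket | 5

Join each matches row to its teams via team_id.
Group joined rows by teams.id; compute MAX(m.goals_for) per group.
  1: ids {8, 10} → MAX(m.goals_for)=1
  2: ids {2, 3, 9, 11} → MAX(m.goals_for)=6
  3: ids {1, 4, 5, 6, 7, 12} → MAX(m.goals_for)=5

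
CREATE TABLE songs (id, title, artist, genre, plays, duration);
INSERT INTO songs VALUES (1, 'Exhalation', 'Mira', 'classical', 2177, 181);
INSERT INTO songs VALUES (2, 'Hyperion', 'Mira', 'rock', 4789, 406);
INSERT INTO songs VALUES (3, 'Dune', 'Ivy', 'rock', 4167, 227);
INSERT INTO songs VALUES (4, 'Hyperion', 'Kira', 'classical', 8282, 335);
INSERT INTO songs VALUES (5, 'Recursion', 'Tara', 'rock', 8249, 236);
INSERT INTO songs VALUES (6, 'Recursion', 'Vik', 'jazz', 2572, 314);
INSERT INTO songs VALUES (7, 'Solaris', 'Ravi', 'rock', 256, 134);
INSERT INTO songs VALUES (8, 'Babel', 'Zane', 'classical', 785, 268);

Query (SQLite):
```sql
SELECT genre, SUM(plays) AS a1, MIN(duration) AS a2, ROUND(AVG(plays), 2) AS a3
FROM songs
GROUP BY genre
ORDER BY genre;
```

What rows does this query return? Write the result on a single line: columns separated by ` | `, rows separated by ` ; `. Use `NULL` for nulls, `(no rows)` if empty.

Group songs by genre.
Per group compute: SUM(plays), MIN(duration), ROUND(AVG(plays), 2).
  classical: ids {1, 4, 8} → SUM(plays)=11244, MIN(duration)=181, ROUND(AVG(plays), 2)=3748
  jazz: ids {6} → SUM(plays)=2572, MIN(duration)=314, ROUND(AVG(plays), 2)=2572
  rock: ids {2, 3, 5, 7} → SUM(plays)=17461, MIN(duration)=134, ROUND(AVG(plays), 2)=4365.25

classical | 11244 | 181 | 3748 ; jazz | 2572 | 314 | 2572 ; rock | 17461 | 134 | 4365.25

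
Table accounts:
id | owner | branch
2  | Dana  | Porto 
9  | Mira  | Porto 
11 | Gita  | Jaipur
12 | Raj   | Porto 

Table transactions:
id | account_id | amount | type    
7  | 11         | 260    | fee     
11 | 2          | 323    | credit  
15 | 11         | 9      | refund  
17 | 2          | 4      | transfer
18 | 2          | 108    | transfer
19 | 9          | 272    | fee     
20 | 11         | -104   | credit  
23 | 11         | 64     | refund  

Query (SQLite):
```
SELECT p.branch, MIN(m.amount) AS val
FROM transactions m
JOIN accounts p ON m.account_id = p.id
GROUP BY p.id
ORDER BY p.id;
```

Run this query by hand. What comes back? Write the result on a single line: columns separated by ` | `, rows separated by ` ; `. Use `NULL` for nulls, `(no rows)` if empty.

Porto | 4 ; Porto | 272 ; Jaipur | -104

Join each transactions row to its accounts via account_id.
Group joined rows by accounts.id; compute MIN(m.amount) per group.
  2: ids {11, 17, 18} → MIN(m.amount)=4
  9: ids {19} → MIN(m.amount)=272
  11: ids {7, 15, 20, 23} → MIN(m.amount)=-104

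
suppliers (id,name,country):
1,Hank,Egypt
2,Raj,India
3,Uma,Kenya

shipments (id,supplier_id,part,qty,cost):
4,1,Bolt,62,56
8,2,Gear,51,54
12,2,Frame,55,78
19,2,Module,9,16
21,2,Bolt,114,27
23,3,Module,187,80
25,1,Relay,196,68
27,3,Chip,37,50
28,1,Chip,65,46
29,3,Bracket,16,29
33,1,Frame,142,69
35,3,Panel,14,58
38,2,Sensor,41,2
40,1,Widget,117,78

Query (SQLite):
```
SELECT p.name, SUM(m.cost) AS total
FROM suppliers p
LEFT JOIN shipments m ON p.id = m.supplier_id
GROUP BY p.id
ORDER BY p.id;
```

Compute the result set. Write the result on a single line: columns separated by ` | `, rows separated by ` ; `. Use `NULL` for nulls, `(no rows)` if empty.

Hank | 317 ; Raj | 177 ; Uma | 217

LEFT JOIN keeps every suppliers row; unmatched ones get NULL for shipments columns.
Group by suppliers.id and compute SUM(m.cost). SUM over an all-NULL group is NULL.
  1: ids {4, 25, 28, 33, 40} → SUM(m.cost)=317
  2: ids {8, 12, 19, 21, 38} → SUM(m.cost)=177
  3: ids {23, 27, 29, 35} → SUM(m.cost)=217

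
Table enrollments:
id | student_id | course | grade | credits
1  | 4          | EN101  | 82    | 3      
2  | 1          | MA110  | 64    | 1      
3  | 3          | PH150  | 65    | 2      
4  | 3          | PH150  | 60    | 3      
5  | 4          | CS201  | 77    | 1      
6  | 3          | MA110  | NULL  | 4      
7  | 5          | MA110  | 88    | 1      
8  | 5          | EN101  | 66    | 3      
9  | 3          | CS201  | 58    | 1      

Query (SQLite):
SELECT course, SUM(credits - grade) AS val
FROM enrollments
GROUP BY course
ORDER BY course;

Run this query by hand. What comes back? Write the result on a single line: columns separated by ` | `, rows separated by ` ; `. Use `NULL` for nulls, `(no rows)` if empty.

CS201 | -133 ; EN101 | -142 ; MA110 | -150 ; PH150 | -120

For each row compute credits - grade.
Group by course; take SUM of the expression per group.
  CS201: ids {5, 9} → SUM(credits - grade)=-133
  EN101: ids {1, 8} → SUM(credits - grade)=-142
  MA110: ids {2, 6, 7} → SUM(credits - grade)=-150
  PH150: ids {3, 4} → SUM(credits - grade)=-120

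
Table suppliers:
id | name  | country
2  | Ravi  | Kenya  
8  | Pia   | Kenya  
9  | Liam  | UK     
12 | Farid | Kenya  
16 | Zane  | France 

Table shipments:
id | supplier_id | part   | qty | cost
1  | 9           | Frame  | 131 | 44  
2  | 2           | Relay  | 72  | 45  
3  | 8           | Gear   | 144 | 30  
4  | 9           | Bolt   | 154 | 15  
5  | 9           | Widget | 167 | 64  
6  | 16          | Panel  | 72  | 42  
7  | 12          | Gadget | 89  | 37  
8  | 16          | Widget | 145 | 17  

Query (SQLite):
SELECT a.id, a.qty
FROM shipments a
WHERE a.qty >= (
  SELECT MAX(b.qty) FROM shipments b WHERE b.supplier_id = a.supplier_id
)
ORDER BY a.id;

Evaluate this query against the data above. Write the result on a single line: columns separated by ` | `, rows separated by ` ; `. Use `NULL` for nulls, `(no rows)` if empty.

For each shipments row a, compute MAX(qty) over rows sharing a.supplier_id.
Keep row a if a.qty >= that per-group MAX.
  supplier_id=2: MAX(qty) = 72
  supplier_id=8: MAX(qty) = 144
  supplier_id=9: MAX(qty) = 167
  supplier_id=12: MAX(qty) = 89
  supplier_id=16: MAX(qty) = 145

2 | 72 ; 3 | 144 ; 5 | 167 ; 7 | 89 ; 8 | 145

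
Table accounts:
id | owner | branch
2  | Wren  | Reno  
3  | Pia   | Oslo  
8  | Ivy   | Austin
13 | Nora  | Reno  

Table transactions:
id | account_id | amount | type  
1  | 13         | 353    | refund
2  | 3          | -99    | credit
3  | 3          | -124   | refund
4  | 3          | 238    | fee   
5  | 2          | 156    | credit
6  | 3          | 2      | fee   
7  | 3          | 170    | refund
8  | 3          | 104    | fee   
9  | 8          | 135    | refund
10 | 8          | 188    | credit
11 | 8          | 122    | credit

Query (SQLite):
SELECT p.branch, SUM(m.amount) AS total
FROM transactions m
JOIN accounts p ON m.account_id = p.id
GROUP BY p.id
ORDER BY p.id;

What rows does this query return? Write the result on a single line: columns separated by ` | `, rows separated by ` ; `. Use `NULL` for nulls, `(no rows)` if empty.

Reno | 156 ; Oslo | 291 ; Austin | 445 ; Reno | 353

Join each transactions row to its accounts via account_id.
Group joined rows by accounts.id; compute SUM(m.amount) per group.
  2: ids {5} → SUM(m.amount)=156
  3: ids {2, 3, 4, 6, 7, 8} → SUM(m.amount)=291
  8: ids {9, 10, 11} → SUM(m.amount)=445
  13: ids {1} → SUM(m.amount)=353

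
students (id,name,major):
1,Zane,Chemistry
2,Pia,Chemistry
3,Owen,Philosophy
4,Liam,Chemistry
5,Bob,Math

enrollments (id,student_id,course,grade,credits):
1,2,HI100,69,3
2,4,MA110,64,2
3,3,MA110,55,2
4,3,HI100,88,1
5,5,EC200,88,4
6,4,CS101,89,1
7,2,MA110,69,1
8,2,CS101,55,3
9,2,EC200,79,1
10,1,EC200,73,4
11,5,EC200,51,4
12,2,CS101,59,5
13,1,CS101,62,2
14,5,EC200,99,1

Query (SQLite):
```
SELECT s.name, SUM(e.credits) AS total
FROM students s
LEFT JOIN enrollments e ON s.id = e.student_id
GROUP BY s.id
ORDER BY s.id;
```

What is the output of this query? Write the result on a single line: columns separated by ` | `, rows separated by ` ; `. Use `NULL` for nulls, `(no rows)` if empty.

LEFT JOIN keeps every students row; unmatched ones get NULL for enrollments columns.
Group by students.id and compute SUM(e.credits). SUM over an all-NULL group is NULL.
  1: ids {10, 13} → SUM(e.credits)=6
  2: ids {1, 7, 8, 9, 12} → SUM(e.credits)=13
  3: ids {3, 4} → SUM(e.credits)=3
  4: ids {2, 6} → SUM(e.credits)=3
  5: ids {5, 11, 14} → SUM(e.credits)=9

Zane | 6 ; Pia | 13 ; Owen | 3 ; Liam | 3 ; Bob | 9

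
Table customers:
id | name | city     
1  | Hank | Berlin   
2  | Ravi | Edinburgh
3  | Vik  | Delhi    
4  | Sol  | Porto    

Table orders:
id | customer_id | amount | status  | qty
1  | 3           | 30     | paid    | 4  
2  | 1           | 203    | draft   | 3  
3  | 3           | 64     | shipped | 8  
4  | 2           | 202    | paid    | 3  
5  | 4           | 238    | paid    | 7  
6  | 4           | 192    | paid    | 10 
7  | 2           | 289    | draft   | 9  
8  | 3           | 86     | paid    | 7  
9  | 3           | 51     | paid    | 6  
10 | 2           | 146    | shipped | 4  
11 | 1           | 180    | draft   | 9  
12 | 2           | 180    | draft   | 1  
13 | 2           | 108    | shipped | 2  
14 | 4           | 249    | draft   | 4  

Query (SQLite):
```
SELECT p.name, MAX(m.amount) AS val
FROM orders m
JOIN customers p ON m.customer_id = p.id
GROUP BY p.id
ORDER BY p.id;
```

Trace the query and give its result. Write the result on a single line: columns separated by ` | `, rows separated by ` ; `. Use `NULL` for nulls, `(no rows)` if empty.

Hank | 203 ; Ravi | 289 ; Vik | 86 ; Sol | 249

Join each orders row to its customers via customer_id.
Group joined rows by customers.id; compute MAX(m.amount) per group.
  1: ids {2, 11} → MAX(m.amount)=203
  2: ids {4, 7, 10, 12, 13} → MAX(m.amount)=289
  3: ids {1, 3, 8, 9} → MAX(m.amount)=86
  4: ids {5, 6, 14} → MAX(m.amount)=249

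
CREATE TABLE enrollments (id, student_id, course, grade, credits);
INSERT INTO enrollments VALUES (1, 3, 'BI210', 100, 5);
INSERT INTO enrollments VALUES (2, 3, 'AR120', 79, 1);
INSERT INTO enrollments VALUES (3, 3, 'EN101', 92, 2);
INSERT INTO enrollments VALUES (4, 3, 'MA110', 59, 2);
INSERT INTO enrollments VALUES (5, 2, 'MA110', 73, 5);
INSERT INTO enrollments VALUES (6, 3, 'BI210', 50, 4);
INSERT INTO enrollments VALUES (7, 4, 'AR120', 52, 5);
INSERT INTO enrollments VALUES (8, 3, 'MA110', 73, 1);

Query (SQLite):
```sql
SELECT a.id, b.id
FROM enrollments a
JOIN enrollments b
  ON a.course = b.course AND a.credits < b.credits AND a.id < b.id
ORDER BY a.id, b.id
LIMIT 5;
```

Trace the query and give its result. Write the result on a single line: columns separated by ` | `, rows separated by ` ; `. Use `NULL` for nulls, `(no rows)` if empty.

Pairs (a,b) with same course, a.credits < b.credits, a.id < b.id.
course groups: AR120:{2,7} BI210:{1,6} EN101:{3} MA110:{4,5,8}
Ordered by (a.id, b.id); first 5.

2 | 7 ; 4 | 5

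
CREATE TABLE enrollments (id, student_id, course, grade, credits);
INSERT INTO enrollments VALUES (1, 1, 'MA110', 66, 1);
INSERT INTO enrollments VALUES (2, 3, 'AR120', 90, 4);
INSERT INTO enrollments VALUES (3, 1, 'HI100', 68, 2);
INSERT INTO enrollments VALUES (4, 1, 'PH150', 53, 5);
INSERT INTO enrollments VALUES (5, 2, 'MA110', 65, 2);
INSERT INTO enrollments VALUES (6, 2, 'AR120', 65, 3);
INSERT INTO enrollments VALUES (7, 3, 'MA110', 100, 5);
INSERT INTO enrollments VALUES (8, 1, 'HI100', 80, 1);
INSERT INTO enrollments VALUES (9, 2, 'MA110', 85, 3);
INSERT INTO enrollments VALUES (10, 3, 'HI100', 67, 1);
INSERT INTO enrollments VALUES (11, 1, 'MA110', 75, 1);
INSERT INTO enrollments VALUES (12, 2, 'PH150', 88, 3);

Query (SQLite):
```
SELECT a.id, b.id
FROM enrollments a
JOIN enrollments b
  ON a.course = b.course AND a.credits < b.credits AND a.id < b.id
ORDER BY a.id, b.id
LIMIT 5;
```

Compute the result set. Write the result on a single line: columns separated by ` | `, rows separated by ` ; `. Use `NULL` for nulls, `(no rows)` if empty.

Pairs (a,b) with same course, a.credits < b.credits, a.id < b.id.
course groups: AR120:{2,6} HI100:{3,8,10} MA110:{1,5,7,9,11} PH150:{4,12}
Ordered by (a.id, b.id); first 5.

1 | 5 ; 1 | 7 ; 1 | 9 ; 5 | 7 ; 5 | 9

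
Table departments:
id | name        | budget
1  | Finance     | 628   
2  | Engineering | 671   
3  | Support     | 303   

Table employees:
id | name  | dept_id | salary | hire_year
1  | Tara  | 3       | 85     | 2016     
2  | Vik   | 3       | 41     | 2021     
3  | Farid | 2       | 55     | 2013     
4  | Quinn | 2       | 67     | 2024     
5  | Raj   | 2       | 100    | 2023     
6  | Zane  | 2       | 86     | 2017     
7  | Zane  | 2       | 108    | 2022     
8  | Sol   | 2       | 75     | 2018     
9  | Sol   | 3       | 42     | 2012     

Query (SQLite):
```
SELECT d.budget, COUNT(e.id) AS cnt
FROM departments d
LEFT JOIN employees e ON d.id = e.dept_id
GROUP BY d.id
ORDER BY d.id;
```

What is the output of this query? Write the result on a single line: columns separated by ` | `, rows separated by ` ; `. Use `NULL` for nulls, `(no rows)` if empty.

628 | 0 ; 671 | 6 ; 303 | 3

LEFT JOIN keeps every departments row; unmatched ones get NULL for employees columns.
Group by departments.id and compute COUNT(e.id). COUNT(col) of an all-NULL group is 0.
  1: ids {—} → COUNT(e.id)=0
  2: ids {3, 4, 5, 6, 7, 8} → COUNT(e.id)=6
  3: ids {1, 2, 9} → COUNT(e.id)=3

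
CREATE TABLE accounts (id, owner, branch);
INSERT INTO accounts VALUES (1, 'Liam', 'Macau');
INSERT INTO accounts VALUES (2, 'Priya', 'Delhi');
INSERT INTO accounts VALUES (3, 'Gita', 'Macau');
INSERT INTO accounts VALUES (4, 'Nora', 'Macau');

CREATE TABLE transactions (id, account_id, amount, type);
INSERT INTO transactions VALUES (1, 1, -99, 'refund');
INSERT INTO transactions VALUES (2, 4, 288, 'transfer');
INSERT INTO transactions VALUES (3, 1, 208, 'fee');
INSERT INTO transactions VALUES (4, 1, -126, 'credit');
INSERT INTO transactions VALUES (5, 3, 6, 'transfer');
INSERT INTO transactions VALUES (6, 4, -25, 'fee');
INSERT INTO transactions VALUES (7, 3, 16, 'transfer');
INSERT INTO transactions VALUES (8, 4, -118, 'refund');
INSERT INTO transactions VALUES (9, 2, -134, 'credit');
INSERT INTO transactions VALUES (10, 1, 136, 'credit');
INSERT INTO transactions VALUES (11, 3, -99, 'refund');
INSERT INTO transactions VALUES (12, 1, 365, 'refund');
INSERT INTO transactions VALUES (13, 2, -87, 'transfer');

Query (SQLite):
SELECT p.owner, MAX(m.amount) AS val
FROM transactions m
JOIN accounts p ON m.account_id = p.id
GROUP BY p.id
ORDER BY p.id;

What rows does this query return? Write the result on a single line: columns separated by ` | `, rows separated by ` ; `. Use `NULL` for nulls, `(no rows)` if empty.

Liam | 365 ; Priya | -87 ; Gita | 16 ; Nora | 288

Join each transactions row to its accounts via account_id.
Group joined rows by accounts.id; compute MAX(m.amount) per group.
  1: ids {1, 3, 4, 10, 12} → MAX(m.amount)=365
  2: ids {9, 13} → MAX(m.amount)=-87
  3: ids {5, 7, 11} → MAX(m.amount)=16
  4: ids {2, 6, 8} → MAX(m.amount)=288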